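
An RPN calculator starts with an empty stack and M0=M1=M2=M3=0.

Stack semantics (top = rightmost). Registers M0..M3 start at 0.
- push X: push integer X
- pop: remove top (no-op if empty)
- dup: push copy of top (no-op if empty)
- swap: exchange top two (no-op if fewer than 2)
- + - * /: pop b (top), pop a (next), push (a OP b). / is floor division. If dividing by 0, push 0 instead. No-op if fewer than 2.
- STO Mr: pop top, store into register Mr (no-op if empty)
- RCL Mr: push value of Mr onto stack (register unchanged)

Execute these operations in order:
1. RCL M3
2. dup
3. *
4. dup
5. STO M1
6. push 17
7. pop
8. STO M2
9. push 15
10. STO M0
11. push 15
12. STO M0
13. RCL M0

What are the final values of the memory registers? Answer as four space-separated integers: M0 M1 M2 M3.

After op 1 (RCL M3): stack=[0] mem=[0,0,0,0]
After op 2 (dup): stack=[0,0] mem=[0,0,0,0]
After op 3 (*): stack=[0] mem=[0,0,0,0]
After op 4 (dup): stack=[0,0] mem=[0,0,0,0]
After op 5 (STO M1): stack=[0] mem=[0,0,0,0]
After op 6 (push 17): stack=[0,17] mem=[0,0,0,0]
After op 7 (pop): stack=[0] mem=[0,0,0,0]
After op 8 (STO M2): stack=[empty] mem=[0,0,0,0]
After op 9 (push 15): stack=[15] mem=[0,0,0,0]
After op 10 (STO M0): stack=[empty] mem=[15,0,0,0]
After op 11 (push 15): stack=[15] mem=[15,0,0,0]
After op 12 (STO M0): stack=[empty] mem=[15,0,0,0]
After op 13 (RCL M0): stack=[15] mem=[15,0,0,0]

Answer: 15 0 0 0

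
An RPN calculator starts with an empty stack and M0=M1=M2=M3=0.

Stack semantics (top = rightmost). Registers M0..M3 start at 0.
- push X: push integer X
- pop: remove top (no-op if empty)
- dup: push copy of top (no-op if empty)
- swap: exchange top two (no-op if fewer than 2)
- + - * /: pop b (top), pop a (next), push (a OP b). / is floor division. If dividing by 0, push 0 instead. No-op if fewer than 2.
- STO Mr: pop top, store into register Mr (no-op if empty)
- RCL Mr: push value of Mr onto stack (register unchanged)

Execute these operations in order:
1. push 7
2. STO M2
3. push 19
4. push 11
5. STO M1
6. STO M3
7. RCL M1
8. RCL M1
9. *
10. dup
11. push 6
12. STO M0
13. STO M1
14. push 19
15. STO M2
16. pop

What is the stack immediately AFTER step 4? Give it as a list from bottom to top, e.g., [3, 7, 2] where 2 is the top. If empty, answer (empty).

After op 1 (push 7): stack=[7] mem=[0,0,0,0]
After op 2 (STO M2): stack=[empty] mem=[0,0,7,0]
After op 3 (push 19): stack=[19] mem=[0,0,7,0]
After op 4 (push 11): stack=[19,11] mem=[0,0,7,0]

[19, 11]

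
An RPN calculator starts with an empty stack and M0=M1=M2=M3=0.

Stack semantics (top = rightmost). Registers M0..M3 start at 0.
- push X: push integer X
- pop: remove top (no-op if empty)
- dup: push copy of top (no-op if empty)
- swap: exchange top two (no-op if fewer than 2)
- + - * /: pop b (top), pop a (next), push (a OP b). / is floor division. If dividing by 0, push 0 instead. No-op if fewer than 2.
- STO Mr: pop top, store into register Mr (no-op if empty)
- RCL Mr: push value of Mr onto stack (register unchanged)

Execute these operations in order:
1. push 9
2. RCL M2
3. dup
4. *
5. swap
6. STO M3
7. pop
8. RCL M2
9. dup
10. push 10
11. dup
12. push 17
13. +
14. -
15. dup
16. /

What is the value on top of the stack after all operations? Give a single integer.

After op 1 (push 9): stack=[9] mem=[0,0,0,0]
After op 2 (RCL M2): stack=[9,0] mem=[0,0,0,0]
After op 3 (dup): stack=[9,0,0] mem=[0,0,0,0]
After op 4 (*): stack=[9,0] mem=[0,0,0,0]
After op 5 (swap): stack=[0,9] mem=[0,0,0,0]
After op 6 (STO M3): stack=[0] mem=[0,0,0,9]
After op 7 (pop): stack=[empty] mem=[0,0,0,9]
After op 8 (RCL M2): stack=[0] mem=[0,0,0,9]
After op 9 (dup): stack=[0,0] mem=[0,0,0,9]
After op 10 (push 10): stack=[0,0,10] mem=[0,0,0,9]
After op 11 (dup): stack=[0,0,10,10] mem=[0,0,0,9]
After op 12 (push 17): stack=[0,0,10,10,17] mem=[0,0,0,9]
After op 13 (+): stack=[0,0,10,27] mem=[0,0,0,9]
After op 14 (-): stack=[0,0,-17] mem=[0,0,0,9]
After op 15 (dup): stack=[0,0,-17,-17] mem=[0,0,0,9]
After op 16 (/): stack=[0,0,1] mem=[0,0,0,9]

Answer: 1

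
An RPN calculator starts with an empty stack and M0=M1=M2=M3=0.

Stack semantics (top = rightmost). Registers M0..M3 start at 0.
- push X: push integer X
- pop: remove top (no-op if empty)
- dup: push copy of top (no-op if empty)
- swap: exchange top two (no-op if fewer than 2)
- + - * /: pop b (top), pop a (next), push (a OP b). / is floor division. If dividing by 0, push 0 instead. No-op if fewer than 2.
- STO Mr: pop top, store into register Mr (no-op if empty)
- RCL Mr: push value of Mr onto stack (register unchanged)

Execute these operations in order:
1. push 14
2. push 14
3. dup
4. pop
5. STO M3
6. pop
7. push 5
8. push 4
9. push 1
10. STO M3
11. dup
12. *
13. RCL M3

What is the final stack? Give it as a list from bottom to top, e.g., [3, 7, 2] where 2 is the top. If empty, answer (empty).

After op 1 (push 14): stack=[14] mem=[0,0,0,0]
After op 2 (push 14): stack=[14,14] mem=[0,0,0,0]
After op 3 (dup): stack=[14,14,14] mem=[0,0,0,0]
After op 4 (pop): stack=[14,14] mem=[0,0,0,0]
After op 5 (STO M3): stack=[14] mem=[0,0,0,14]
After op 6 (pop): stack=[empty] mem=[0,0,0,14]
After op 7 (push 5): stack=[5] mem=[0,0,0,14]
After op 8 (push 4): stack=[5,4] mem=[0,0,0,14]
After op 9 (push 1): stack=[5,4,1] mem=[0,0,0,14]
After op 10 (STO M3): stack=[5,4] mem=[0,0,0,1]
After op 11 (dup): stack=[5,4,4] mem=[0,0,0,1]
After op 12 (*): stack=[5,16] mem=[0,0,0,1]
After op 13 (RCL M3): stack=[5,16,1] mem=[0,0,0,1]

Answer: [5, 16, 1]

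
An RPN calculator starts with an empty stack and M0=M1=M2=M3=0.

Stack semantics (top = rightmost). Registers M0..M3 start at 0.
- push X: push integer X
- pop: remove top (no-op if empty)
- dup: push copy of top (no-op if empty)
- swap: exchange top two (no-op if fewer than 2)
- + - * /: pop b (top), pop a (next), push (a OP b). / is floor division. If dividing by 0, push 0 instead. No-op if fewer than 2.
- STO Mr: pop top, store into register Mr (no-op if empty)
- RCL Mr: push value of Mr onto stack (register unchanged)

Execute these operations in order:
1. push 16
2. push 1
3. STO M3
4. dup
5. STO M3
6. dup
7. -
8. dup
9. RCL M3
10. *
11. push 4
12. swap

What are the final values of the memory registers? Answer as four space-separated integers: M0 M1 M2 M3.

After op 1 (push 16): stack=[16] mem=[0,0,0,0]
After op 2 (push 1): stack=[16,1] mem=[0,0,0,0]
After op 3 (STO M3): stack=[16] mem=[0,0,0,1]
After op 4 (dup): stack=[16,16] mem=[0,0,0,1]
After op 5 (STO M3): stack=[16] mem=[0,0,0,16]
After op 6 (dup): stack=[16,16] mem=[0,0,0,16]
After op 7 (-): stack=[0] mem=[0,0,0,16]
After op 8 (dup): stack=[0,0] mem=[0,0,0,16]
After op 9 (RCL M3): stack=[0,0,16] mem=[0,0,0,16]
After op 10 (*): stack=[0,0] mem=[0,0,0,16]
After op 11 (push 4): stack=[0,0,4] mem=[0,0,0,16]
After op 12 (swap): stack=[0,4,0] mem=[0,0,0,16]

Answer: 0 0 0 16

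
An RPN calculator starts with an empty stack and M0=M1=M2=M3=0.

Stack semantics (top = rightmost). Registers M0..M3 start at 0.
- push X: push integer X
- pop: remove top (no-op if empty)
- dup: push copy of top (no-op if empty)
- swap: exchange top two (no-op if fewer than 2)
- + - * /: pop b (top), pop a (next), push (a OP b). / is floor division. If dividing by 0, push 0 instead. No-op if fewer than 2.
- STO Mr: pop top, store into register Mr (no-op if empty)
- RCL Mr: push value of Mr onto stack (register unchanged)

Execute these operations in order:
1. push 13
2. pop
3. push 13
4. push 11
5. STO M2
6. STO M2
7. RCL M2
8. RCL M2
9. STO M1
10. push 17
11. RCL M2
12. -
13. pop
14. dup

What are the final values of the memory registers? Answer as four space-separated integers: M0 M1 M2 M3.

After op 1 (push 13): stack=[13] mem=[0,0,0,0]
After op 2 (pop): stack=[empty] mem=[0,0,0,0]
After op 3 (push 13): stack=[13] mem=[0,0,0,0]
After op 4 (push 11): stack=[13,11] mem=[0,0,0,0]
After op 5 (STO M2): stack=[13] mem=[0,0,11,0]
After op 6 (STO M2): stack=[empty] mem=[0,0,13,0]
After op 7 (RCL M2): stack=[13] mem=[0,0,13,0]
After op 8 (RCL M2): stack=[13,13] mem=[0,0,13,0]
After op 9 (STO M1): stack=[13] mem=[0,13,13,0]
After op 10 (push 17): stack=[13,17] mem=[0,13,13,0]
After op 11 (RCL M2): stack=[13,17,13] mem=[0,13,13,0]
After op 12 (-): stack=[13,4] mem=[0,13,13,0]
After op 13 (pop): stack=[13] mem=[0,13,13,0]
After op 14 (dup): stack=[13,13] mem=[0,13,13,0]

Answer: 0 13 13 0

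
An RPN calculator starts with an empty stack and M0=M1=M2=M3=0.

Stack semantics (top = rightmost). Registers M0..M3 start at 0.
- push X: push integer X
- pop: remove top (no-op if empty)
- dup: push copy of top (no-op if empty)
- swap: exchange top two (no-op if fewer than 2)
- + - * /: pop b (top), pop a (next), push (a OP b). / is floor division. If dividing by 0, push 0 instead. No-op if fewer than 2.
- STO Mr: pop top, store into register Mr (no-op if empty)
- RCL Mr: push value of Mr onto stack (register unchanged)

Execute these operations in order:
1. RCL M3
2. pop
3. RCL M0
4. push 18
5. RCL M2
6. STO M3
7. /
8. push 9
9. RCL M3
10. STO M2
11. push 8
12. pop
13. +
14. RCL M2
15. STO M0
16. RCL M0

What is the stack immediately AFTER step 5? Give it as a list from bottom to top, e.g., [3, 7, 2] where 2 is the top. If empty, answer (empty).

After op 1 (RCL M3): stack=[0] mem=[0,0,0,0]
After op 2 (pop): stack=[empty] mem=[0,0,0,0]
After op 3 (RCL M0): stack=[0] mem=[0,0,0,0]
After op 4 (push 18): stack=[0,18] mem=[0,0,0,0]
After op 5 (RCL M2): stack=[0,18,0] mem=[0,0,0,0]

[0, 18, 0]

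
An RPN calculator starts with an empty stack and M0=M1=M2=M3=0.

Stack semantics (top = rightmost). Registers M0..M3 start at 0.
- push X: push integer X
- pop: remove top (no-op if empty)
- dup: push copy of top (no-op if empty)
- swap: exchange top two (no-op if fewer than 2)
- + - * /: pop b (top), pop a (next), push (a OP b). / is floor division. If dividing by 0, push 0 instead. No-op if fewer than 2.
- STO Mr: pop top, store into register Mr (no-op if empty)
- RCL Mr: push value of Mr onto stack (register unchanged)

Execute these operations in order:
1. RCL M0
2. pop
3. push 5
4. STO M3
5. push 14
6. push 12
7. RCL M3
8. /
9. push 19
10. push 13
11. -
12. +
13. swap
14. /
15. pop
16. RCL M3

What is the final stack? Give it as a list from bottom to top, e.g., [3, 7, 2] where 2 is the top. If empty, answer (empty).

Answer: [5]

Derivation:
After op 1 (RCL M0): stack=[0] mem=[0,0,0,0]
After op 2 (pop): stack=[empty] mem=[0,0,0,0]
After op 3 (push 5): stack=[5] mem=[0,0,0,0]
After op 4 (STO M3): stack=[empty] mem=[0,0,0,5]
After op 5 (push 14): stack=[14] mem=[0,0,0,5]
After op 6 (push 12): stack=[14,12] mem=[0,0,0,5]
After op 7 (RCL M3): stack=[14,12,5] mem=[0,0,0,5]
After op 8 (/): stack=[14,2] mem=[0,0,0,5]
After op 9 (push 19): stack=[14,2,19] mem=[0,0,0,5]
After op 10 (push 13): stack=[14,2,19,13] mem=[0,0,0,5]
After op 11 (-): stack=[14,2,6] mem=[0,0,0,5]
After op 12 (+): stack=[14,8] mem=[0,0,0,5]
After op 13 (swap): stack=[8,14] mem=[0,0,0,5]
After op 14 (/): stack=[0] mem=[0,0,0,5]
After op 15 (pop): stack=[empty] mem=[0,0,0,5]
After op 16 (RCL M3): stack=[5] mem=[0,0,0,5]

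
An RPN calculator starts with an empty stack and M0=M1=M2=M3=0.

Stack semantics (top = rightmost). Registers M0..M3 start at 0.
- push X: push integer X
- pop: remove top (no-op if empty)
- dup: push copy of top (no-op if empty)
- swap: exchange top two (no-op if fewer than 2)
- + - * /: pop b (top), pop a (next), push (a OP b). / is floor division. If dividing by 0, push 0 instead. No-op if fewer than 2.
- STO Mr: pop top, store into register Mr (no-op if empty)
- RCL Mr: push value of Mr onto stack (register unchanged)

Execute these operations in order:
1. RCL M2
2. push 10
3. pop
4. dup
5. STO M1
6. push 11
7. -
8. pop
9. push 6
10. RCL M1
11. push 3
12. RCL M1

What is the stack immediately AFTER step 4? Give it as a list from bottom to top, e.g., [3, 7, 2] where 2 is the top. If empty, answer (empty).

After op 1 (RCL M2): stack=[0] mem=[0,0,0,0]
After op 2 (push 10): stack=[0,10] mem=[0,0,0,0]
After op 3 (pop): stack=[0] mem=[0,0,0,0]
After op 4 (dup): stack=[0,0] mem=[0,0,0,0]

[0, 0]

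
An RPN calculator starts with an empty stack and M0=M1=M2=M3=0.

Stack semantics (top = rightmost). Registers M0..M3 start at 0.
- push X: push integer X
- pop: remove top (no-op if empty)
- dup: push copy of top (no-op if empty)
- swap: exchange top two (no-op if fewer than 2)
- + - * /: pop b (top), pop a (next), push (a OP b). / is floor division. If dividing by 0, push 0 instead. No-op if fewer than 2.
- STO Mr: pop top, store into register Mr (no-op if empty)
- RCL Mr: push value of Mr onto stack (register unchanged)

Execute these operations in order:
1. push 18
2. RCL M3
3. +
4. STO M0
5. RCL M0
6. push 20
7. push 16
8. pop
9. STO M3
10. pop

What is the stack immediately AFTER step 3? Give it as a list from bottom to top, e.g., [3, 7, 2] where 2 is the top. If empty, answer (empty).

After op 1 (push 18): stack=[18] mem=[0,0,0,0]
After op 2 (RCL M3): stack=[18,0] mem=[0,0,0,0]
After op 3 (+): stack=[18] mem=[0,0,0,0]

[18]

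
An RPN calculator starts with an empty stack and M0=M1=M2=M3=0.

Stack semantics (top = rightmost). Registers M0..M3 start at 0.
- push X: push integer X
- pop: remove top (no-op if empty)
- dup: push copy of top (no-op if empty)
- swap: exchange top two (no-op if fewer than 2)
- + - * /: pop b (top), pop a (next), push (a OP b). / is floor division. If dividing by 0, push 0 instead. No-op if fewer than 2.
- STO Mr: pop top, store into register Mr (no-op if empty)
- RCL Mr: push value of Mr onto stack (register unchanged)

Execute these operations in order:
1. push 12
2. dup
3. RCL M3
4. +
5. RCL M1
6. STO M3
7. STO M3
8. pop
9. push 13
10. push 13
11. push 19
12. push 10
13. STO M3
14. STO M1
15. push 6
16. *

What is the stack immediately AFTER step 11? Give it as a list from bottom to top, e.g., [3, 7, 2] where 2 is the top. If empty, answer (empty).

After op 1 (push 12): stack=[12] mem=[0,0,0,0]
After op 2 (dup): stack=[12,12] mem=[0,0,0,0]
After op 3 (RCL M3): stack=[12,12,0] mem=[0,0,0,0]
After op 4 (+): stack=[12,12] mem=[0,0,0,0]
After op 5 (RCL M1): stack=[12,12,0] mem=[0,0,0,0]
After op 6 (STO M3): stack=[12,12] mem=[0,0,0,0]
After op 7 (STO M3): stack=[12] mem=[0,0,0,12]
After op 8 (pop): stack=[empty] mem=[0,0,0,12]
After op 9 (push 13): stack=[13] mem=[0,0,0,12]
After op 10 (push 13): stack=[13,13] mem=[0,0,0,12]
After op 11 (push 19): stack=[13,13,19] mem=[0,0,0,12]

[13, 13, 19]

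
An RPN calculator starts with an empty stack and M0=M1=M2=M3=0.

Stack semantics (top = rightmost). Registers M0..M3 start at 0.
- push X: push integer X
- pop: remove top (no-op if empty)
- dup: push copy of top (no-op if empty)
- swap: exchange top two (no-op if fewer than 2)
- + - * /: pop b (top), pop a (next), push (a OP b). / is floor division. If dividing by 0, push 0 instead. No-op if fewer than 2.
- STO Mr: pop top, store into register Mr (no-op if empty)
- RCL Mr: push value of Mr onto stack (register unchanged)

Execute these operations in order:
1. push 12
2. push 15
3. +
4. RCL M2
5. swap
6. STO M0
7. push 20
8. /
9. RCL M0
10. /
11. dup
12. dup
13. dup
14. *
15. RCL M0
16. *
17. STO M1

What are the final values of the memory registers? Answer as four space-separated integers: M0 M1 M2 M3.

Answer: 27 0 0 0

Derivation:
After op 1 (push 12): stack=[12] mem=[0,0,0,0]
After op 2 (push 15): stack=[12,15] mem=[0,0,0,0]
After op 3 (+): stack=[27] mem=[0,0,0,0]
After op 4 (RCL M2): stack=[27,0] mem=[0,0,0,0]
After op 5 (swap): stack=[0,27] mem=[0,0,0,0]
After op 6 (STO M0): stack=[0] mem=[27,0,0,0]
After op 7 (push 20): stack=[0,20] mem=[27,0,0,0]
After op 8 (/): stack=[0] mem=[27,0,0,0]
After op 9 (RCL M0): stack=[0,27] mem=[27,0,0,0]
After op 10 (/): stack=[0] mem=[27,0,0,0]
After op 11 (dup): stack=[0,0] mem=[27,0,0,0]
After op 12 (dup): stack=[0,0,0] mem=[27,0,0,0]
After op 13 (dup): stack=[0,0,0,0] mem=[27,0,0,0]
After op 14 (*): stack=[0,0,0] mem=[27,0,0,0]
After op 15 (RCL M0): stack=[0,0,0,27] mem=[27,0,0,0]
After op 16 (*): stack=[0,0,0] mem=[27,0,0,0]
After op 17 (STO M1): stack=[0,0] mem=[27,0,0,0]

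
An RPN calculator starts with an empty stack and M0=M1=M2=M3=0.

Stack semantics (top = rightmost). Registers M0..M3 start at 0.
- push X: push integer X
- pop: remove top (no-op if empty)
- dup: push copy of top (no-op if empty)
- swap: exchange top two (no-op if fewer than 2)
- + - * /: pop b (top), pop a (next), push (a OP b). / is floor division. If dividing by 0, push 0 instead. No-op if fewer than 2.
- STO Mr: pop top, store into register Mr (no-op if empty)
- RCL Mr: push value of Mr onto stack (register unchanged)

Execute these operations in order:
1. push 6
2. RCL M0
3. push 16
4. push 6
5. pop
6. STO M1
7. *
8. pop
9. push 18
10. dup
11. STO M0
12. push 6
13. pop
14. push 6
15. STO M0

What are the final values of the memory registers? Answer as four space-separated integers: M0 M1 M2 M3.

After op 1 (push 6): stack=[6] mem=[0,0,0,0]
After op 2 (RCL M0): stack=[6,0] mem=[0,0,0,0]
After op 3 (push 16): stack=[6,0,16] mem=[0,0,0,0]
After op 4 (push 6): stack=[6,0,16,6] mem=[0,0,0,0]
After op 5 (pop): stack=[6,0,16] mem=[0,0,0,0]
After op 6 (STO M1): stack=[6,0] mem=[0,16,0,0]
After op 7 (*): stack=[0] mem=[0,16,0,0]
After op 8 (pop): stack=[empty] mem=[0,16,0,0]
After op 9 (push 18): stack=[18] mem=[0,16,0,0]
After op 10 (dup): stack=[18,18] mem=[0,16,0,0]
After op 11 (STO M0): stack=[18] mem=[18,16,0,0]
After op 12 (push 6): stack=[18,6] mem=[18,16,0,0]
After op 13 (pop): stack=[18] mem=[18,16,0,0]
After op 14 (push 6): stack=[18,6] mem=[18,16,0,0]
After op 15 (STO M0): stack=[18] mem=[6,16,0,0]

Answer: 6 16 0 0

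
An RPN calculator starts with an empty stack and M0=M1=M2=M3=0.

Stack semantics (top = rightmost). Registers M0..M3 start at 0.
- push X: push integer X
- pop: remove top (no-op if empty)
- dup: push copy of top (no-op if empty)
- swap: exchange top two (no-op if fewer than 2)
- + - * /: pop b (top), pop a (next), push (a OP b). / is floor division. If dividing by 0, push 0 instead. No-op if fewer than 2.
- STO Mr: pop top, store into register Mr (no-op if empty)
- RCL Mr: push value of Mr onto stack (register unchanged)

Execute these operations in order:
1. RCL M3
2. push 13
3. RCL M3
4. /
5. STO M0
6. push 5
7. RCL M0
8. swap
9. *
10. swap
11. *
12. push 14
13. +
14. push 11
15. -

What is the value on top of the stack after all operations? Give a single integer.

Answer: 3

Derivation:
After op 1 (RCL M3): stack=[0] mem=[0,0,0,0]
After op 2 (push 13): stack=[0,13] mem=[0,0,0,0]
After op 3 (RCL M3): stack=[0,13,0] mem=[0,0,0,0]
After op 4 (/): stack=[0,0] mem=[0,0,0,0]
After op 5 (STO M0): stack=[0] mem=[0,0,0,0]
After op 6 (push 5): stack=[0,5] mem=[0,0,0,0]
After op 7 (RCL M0): stack=[0,5,0] mem=[0,0,0,0]
After op 8 (swap): stack=[0,0,5] mem=[0,0,0,0]
After op 9 (*): stack=[0,0] mem=[0,0,0,0]
After op 10 (swap): stack=[0,0] mem=[0,0,0,0]
After op 11 (*): stack=[0] mem=[0,0,0,0]
After op 12 (push 14): stack=[0,14] mem=[0,0,0,0]
After op 13 (+): stack=[14] mem=[0,0,0,0]
After op 14 (push 11): stack=[14,11] mem=[0,0,0,0]
After op 15 (-): stack=[3] mem=[0,0,0,0]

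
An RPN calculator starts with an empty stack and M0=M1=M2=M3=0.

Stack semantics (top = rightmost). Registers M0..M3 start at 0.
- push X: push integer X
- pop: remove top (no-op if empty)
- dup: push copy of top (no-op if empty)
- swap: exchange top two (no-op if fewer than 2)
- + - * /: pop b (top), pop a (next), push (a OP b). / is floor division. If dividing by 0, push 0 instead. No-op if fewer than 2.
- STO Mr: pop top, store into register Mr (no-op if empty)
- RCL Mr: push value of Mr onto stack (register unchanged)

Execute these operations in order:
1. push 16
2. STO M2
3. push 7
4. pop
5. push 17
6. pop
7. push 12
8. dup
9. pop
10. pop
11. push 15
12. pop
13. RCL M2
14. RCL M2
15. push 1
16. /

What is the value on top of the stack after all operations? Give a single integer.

Answer: 16

Derivation:
After op 1 (push 16): stack=[16] mem=[0,0,0,0]
After op 2 (STO M2): stack=[empty] mem=[0,0,16,0]
After op 3 (push 7): stack=[7] mem=[0,0,16,0]
After op 4 (pop): stack=[empty] mem=[0,0,16,0]
After op 5 (push 17): stack=[17] mem=[0,0,16,0]
After op 6 (pop): stack=[empty] mem=[0,0,16,0]
After op 7 (push 12): stack=[12] mem=[0,0,16,0]
After op 8 (dup): stack=[12,12] mem=[0,0,16,0]
After op 9 (pop): stack=[12] mem=[0,0,16,0]
After op 10 (pop): stack=[empty] mem=[0,0,16,0]
After op 11 (push 15): stack=[15] mem=[0,0,16,0]
After op 12 (pop): stack=[empty] mem=[0,0,16,0]
After op 13 (RCL M2): stack=[16] mem=[0,0,16,0]
After op 14 (RCL M2): stack=[16,16] mem=[0,0,16,0]
After op 15 (push 1): stack=[16,16,1] mem=[0,0,16,0]
After op 16 (/): stack=[16,16] mem=[0,0,16,0]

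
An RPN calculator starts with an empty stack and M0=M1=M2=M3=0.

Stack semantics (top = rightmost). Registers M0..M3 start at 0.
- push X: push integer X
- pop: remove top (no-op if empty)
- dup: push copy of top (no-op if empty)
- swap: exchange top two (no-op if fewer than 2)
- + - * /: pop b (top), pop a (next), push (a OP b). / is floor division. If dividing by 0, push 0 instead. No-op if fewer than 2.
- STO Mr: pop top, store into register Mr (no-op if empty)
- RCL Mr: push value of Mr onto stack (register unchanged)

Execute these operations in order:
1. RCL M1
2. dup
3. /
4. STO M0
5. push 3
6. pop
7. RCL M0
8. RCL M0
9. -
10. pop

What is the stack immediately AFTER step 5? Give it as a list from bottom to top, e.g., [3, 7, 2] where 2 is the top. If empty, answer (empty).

After op 1 (RCL M1): stack=[0] mem=[0,0,0,0]
After op 2 (dup): stack=[0,0] mem=[0,0,0,0]
After op 3 (/): stack=[0] mem=[0,0,0,0]
After op 4 (STO M0): stack=[empty] mem=[0,0,0,0]
After op 5 (push 3): stack=[3] mem=[0,0,0,0]

[3]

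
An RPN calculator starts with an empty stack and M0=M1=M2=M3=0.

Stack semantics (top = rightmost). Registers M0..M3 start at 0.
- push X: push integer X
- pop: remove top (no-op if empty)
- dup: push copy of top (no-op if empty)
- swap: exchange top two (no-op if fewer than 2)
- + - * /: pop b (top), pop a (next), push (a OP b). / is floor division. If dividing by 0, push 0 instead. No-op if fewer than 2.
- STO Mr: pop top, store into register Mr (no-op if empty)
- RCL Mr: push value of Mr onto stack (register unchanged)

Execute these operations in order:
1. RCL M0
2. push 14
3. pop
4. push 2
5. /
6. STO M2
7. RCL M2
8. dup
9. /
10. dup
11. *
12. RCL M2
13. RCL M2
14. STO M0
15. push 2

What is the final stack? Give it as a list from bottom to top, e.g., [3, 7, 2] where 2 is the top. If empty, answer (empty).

After op 1 (RCL M0): stack=[0] mem=[0,0,0,0]
After op 2 (push 14): stack=[0,14] mem=[0,0,0,0]
After op 3 (pop): stack=[0] mem=[0,0,0,0]
After op 4 (push 2): stack=[0,2] mem=[0,0,0,0]
After op 5 (/): stack=[0] mem=[0,0,0,0]
After op 6 (STO M2): stack=[empty] mem=[0,0,0,0]
After op 7 (RCL M2): stack=[0] mem=[0,0,0,0]
After op 8 (dup): stack=[0,0] mem=[0,0,0,0]
After op 9 (/): stack=[0] mem=[0,0,0,0]
After op 10 (dup): stack=[0,0] mem=[0,0,0,0]
After op 11 (*): stack=[0] mem=[0,0,0,0]
After op 12 (RCL M2): stack=[0,0] mem=[0,0,0,0]
After op 13 (RCL M2): stack=[0,0,0] mem=[0,0,0,0]
After op 14 (STO M0): stack=[0,0] mem=[0,0,0,0]
After op 15 (push 2): stack=[0,0,2] mem=[0,0,0,0]

Answer: [0, 0, 2]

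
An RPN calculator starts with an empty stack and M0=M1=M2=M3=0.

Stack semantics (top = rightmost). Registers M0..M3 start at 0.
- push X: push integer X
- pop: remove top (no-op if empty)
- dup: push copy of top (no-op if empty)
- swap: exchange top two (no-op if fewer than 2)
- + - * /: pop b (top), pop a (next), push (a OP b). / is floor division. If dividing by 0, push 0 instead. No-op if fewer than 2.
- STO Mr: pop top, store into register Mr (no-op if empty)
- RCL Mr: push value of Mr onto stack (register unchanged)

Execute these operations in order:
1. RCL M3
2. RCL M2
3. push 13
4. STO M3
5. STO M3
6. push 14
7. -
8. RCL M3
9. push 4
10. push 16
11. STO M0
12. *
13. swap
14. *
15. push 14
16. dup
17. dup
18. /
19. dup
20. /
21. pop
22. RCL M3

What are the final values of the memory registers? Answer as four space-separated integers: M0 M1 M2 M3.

Answer: 16 0 0 0

Derivation:
After op 1 (RCL M3): stack=[0] mem=[0,0,0,0]
After op 2 (RCL M2): stack=[0,0] mem=[0,0,0,0]
After op 3 (push 13): stack=[0,0,13] mem=[0,0,0,0]
After op 4 (STO M3): stack=[0,0] mem=[0,0,0,13]
After op 5 (STO M3): stack=[0] mem=[0,0,0,0]
After op 6 (push 14): stack=[0,14] mem=[0,0,0,0]
After op 7 (-): stack=[-14] mem=[0,0,0,0]
After op 8 (RCL M3): stack=[-14,0] mem=[0,0,0,0]
After op 9 (push 4): stack=[-14,0,4] mem=[0,0,0,0]
After op 10 (push 16): stack=[-14,0,4,16] mem=[0,0,0,0]
After op 11 (STO M0): stack=[-14,0,4] mem=[16,0,0,0]
After op 12 (*): stack=[-14,0] mem=[16,0,0,0]
After op 13 (swap): stack=[0,-14] mem=[16,0,0,0]
After op 14 (*): stack=[0] mem=[16,0,0,0]
After op 15 (push 14): stack=[0,14] mem=[16,0,0,0]
After op 16 (dup): stack=[0,14,14] mem=[16,0,0,0]
After op 17 (dup): stack=[0,14,14,14] mem=[16,0,0,0]
After op 18 (/): stack=[0,14,1] mem=[16,0,0,0]
After op 19 (dup): stack=[0,14,1,1] mem=[16,0,0,0]
After op 20 (/): stack=[0,14,1] mem=[16,0,0,0]
After op 21 (pop): stack=[0,14] mem=[16,0,0,0]
After op 22 (RCL M3): stack=[0,14,0] mem=[16,0,0,0]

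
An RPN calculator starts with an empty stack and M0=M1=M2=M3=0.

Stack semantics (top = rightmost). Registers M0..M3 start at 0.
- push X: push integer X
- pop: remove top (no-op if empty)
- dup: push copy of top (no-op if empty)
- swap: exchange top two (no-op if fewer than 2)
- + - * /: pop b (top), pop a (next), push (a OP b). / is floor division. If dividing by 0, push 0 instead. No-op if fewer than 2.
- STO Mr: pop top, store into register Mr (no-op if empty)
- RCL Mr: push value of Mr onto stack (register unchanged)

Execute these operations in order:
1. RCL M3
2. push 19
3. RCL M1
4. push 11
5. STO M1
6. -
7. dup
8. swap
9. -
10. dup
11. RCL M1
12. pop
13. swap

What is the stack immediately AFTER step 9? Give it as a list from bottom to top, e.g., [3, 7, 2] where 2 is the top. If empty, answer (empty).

After op 1 (RCL M3): stack=[0] mem=[0,0,0,0]
After op 2 (push 19): stack=[0,19] mem=[0,0,0,0]
After op 3 (RCL M1): stack=[0,19,0] mem=[0,0,0,0]
After op 4 (push 11): stack=[0,19,0,11] mem=[0,0,0,0]
After op 5 (STO M1): stack=[0,19,0] mem=[0,11,0,0]
After op 6 (-): stack=[0,19] mem=[0,11,0,0]
After op 7 (dup): stack=[0,19,19] mem=[0,11,0,0]
After op 8 (swap): stack=[0,19,19] mem=[0,11,0,0]
After op 9 (-): stack=[0,0] mem=[0,11,0,0]

[0, 0]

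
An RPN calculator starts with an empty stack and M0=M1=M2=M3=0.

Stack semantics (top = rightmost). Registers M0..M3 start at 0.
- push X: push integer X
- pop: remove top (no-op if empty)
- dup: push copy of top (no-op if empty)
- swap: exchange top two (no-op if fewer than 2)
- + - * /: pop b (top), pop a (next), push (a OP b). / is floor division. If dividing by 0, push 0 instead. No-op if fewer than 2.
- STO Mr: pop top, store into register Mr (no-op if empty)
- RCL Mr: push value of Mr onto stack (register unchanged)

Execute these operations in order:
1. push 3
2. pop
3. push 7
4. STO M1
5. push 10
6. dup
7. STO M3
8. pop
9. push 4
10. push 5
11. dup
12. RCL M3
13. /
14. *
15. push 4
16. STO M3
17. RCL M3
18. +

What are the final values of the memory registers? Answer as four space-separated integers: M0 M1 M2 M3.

Answer: 0 7 0 4

Derivation:
After op 1 (push 3): stack=[3] mem=[0,0,0,0]
After op 2 (pop): stack=[empty] mem=[0,0,0,0]
After op 3 (push 7): stack=[7] mem=[0,0,0,0]
After op 4 (STO M1): stack=[empty] mem=[0,7,0,0]
After op 5 (push 10): stack=[10] mem=[0,7,0,0]
After op 6 (dup): stack=[10,10] mem=[0,7,0,0]
After op 7 (STO M3): stack=[10] mem=[0,7,0,10]
After op 8 (pop): stack=[empty] mem=[0,7,0,10]
After op 9 (push 4): stack=[4] mem=[0,7,0,10]
After op 10 (push 5): stack=[4,5] mem=[0,7,0,10]
After op 11 (dup): stack=[4,5,5] mem=[0,7,0,10]
After op 12 (RCL M3): stack=[4,5,5,10] mem=[0,7,0,10]
After op 13 (/): stack=[4,5,0] mem=[0,7,0,10]
After op 14 (*): stack=[4,0] mem=[0,7,0,10]
After op 15 (push 4): stack=[4,0,4] mem=[0,7,0,10]
After op 16 (STO M3): stack=[4,0] mem=[0,7,0,4]
After op 17 (RCL M3): stack=[4,0,4] mem=[0,7,0,4]
After op 18 (+): stack=[4,4] mem=[0,7,0,4]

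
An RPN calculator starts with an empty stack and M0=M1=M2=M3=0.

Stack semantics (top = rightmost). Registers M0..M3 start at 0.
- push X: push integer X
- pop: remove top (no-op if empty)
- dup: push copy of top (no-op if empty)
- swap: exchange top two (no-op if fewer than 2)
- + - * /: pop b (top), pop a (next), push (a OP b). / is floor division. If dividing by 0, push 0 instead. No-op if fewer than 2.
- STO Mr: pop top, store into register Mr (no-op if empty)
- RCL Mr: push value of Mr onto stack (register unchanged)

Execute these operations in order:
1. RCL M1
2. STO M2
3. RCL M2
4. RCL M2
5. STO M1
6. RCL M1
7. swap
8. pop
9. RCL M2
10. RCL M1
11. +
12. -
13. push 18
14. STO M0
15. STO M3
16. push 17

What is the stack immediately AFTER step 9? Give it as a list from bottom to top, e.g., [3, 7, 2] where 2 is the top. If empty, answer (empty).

After op 1 (RCL M1): stack=[0] mem=[0,0,0,0]
After op 2 (STO M2): stack=[empty] mem=[0,0,0,0]
After op 3 (RCL M2): stack=[0] mem=[0,0,0,0]
After op 4 (RCL M2): stack=[0,0] mem=[0,0,0,0]
After op 5 (STO M1): stack=[0] mem=[0,0,0,0]
After op 6 (RCL M1): stack=[0,0] mem=[0,0,0,0]
After op 7 (swap): stack=[0,0] mem=[0,0,0,0]
After op 8 (pop): stack=[0] mem=[0,0,0,0]
After op 9 (RCL M2): stack=[0,0] mem=[0,0,0,0]

[0, 0]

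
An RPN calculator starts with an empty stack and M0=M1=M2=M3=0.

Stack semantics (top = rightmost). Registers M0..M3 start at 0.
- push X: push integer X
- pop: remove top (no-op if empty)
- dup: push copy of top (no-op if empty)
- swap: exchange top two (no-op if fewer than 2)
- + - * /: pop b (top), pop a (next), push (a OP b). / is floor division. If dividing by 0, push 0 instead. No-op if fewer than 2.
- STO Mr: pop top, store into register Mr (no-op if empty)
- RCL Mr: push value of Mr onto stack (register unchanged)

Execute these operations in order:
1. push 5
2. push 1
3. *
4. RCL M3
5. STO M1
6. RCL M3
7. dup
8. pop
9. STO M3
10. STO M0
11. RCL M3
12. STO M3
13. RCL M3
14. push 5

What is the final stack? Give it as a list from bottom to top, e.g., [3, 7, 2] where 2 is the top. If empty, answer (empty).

Answer: [0, 5]

Derivation:
After op 1 (push 5): stack=[5] mem=[0,0,0,0]
After op 2 (push 1): stack=[5,1] mem=[0,0,0,0]
After op 3 (*): stack=[5] mem=[0,0,0,0]
After op 4 (RCL M3): stack=[5,0] mem=[0,0,0,0]
After op 5 (STO M1): stack=[5] mem=[0,0,0,0]
After op 6 (RCL M3): stack=[5,0] mem=[0,0,0,0]
After op 7 (dup): stack=[5,0,0] mem=[0,0,0,0]
After op 8 (pop): stack=[5,0] mem=[0,0,0,0]
After op 9 (STO M3): stack=[5] mem=[0,0,0,0]
After op 10 (STO M0): stack=[empty] mem=[5,0,0,0]
After op 11 (RCL M3): stack=[0] mem=[5,0,0,0]
After op 12 (STO M3): stack=[empty] mem=[5,0,0,0]
After op 13 (RCL M3): stack=[0] mem=[5,0,0,0]
After op 14 (push 5): stack=[0,5] mem=[5,0,0,0]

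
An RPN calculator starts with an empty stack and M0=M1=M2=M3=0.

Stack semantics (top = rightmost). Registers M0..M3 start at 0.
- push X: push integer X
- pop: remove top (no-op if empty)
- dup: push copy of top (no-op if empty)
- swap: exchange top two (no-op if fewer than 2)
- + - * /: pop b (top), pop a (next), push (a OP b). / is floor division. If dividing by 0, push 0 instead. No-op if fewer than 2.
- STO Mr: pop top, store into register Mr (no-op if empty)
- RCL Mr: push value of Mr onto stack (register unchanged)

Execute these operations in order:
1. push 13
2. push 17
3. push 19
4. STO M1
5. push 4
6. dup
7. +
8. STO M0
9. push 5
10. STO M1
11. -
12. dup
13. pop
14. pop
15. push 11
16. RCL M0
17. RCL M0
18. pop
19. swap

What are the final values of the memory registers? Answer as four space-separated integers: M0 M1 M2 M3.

Answer: 8 5 0 0

Derivation:
After op 1 (push 13): stack=[13] mem=[0,0,0,0]
After op 2 (push 17): stack=[13,17] mem=[0,0,0,0]
After op 3 (push 19): stack=[13,17,19] mem=[0,0,0,0]
After op 4 (STO M1): stack=[13,17] mem=[0,19,0,0]
After op 5 (push 4): stack=[13,17,4] mem=[0,19,0,0]
After op 6 (dup): stack=[13,17,4,4] mem=[0,19,0,0]
After op 7 (+): stack=[13,17,8] mem=[0,19,0,0]
After op 8 (STO M0): stack=[13,17] mem=[8,19,0,0]
After op 9 (push 5): stack=[13,17,5] mem=[8,19,0,0]
After op 10 (STO M1): stack=[13,17] mem=[8,5,0,0]
After op 11 (-): stack=[-4] mem=[8,5,0,0]
After op 12 (dup): stack=[-4,-4] mem=[8,5,0,0]
After op 13 (pop): stack=[-4] mem=[8,5,0,0]
After op 14 (pop): stack=[empty] mem=[8,5,0,0]
After op 15 (push 11): stack=[11] mem=[8,5,0,0]
After op 16 (RCL M0): stack=[11,8] mem=[8,5,0,0]
After op 17 (RCL M0): stack=[11,8,8] mem=[8,5,0,0]
After op 18 (pop): stack=[11,8] mem=[8,5,0,0]
After op 19 (swap): stack=[8,11] mem=[8,5,0,0]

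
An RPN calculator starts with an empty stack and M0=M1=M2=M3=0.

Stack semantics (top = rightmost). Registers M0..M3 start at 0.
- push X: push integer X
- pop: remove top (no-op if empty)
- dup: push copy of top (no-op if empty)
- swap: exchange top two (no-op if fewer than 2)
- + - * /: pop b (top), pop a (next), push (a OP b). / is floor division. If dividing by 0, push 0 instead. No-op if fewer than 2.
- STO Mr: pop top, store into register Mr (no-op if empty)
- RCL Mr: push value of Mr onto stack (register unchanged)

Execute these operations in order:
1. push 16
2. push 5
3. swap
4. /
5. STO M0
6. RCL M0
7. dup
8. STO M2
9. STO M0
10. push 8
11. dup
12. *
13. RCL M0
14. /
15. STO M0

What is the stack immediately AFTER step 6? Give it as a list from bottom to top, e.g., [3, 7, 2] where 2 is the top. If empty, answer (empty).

After op 1 (push 16): stack=[16] mem=[0,0,0,0]
After op 2 (push 5): stack=[16,5] mem=[0,0,0,0]
After op 3 (swap): stack=[5,16] mem=[0,0,0,0]
After op 4 (/): stack=[0] mem=[0,0,0,0]
After op 5 (STO M0): stack=[empty] mem=[0,0,0,0]
After op 6 (RCL M0): stack=[0] mem=[0,0,0,0]

[0]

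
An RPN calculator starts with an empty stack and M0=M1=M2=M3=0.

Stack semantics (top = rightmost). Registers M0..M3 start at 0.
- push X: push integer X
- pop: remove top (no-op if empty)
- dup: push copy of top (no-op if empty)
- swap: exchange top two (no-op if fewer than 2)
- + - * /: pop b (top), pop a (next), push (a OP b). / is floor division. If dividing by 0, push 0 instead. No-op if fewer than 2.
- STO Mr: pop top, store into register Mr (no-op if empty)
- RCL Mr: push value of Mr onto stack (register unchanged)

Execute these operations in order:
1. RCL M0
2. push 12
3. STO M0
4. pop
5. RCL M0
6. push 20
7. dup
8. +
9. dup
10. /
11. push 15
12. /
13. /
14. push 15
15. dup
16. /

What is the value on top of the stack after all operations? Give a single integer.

After op 1 (RCL M0): stack=[0] mem=[0,0,0,0]
After op 2 (push 12): stack=[0,12] mem=[0,0,0,0]
After op 3 (STO M0): stack=[0] mem=[12,0,0,0]
After op 4 (pop): stack=[empty] mem=[12,0,0,0]
After op 5 (RCL M0): stack=[12] mem=[12,0,0,0]
After op 6 (push 20): stack=[12,20] mem=[12,0,0,0]
After op 7 (dup): stack=[12,20,20] mem=[12,0,0,0]
After op 8 (+): stack=[12,40] mem=[12,0,0,0]
After op 9 (dup): stack=[12,40,40] mem=[12,0,0,0]
After op 10 (/): stack=[12,1] mem=[12,0,0,0]
After op 11 (push 15): stack=[12,1,15] mem=[12,0,0,0]
After op 12 (/): stack=[12,0] mem=[12,0,0,0]
After op 13 (/): stack=[0] mem=[12,0,0,0]
After op 14 (push 15): stack=[0,15] mem=[12,0,0,0]
After op 15 (dup): stack=[0,15,15] mem=[12,0,0,0]
After op 16 (/): stack=[0,1] mem=[12,0,0,0]

Answer: 1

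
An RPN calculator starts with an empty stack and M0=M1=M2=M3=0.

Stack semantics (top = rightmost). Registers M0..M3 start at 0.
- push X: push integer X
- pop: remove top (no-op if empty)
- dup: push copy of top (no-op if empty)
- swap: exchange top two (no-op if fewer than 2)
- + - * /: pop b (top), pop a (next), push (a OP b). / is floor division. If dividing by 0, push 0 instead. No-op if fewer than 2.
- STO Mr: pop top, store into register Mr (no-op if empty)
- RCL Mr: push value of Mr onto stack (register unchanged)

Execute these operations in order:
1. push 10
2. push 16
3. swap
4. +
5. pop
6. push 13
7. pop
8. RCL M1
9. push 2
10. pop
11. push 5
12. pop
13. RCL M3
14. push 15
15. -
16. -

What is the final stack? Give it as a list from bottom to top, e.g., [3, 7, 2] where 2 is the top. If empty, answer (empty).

After op 1 (push 10): stack=[10] mem=[0,0,0,0]
After op 2 (push 16): stack=[10,16] mem=[0,0,0,0]
After op 3 (swap): stack=[16,10] mem=[0,0,0,0]
After op 4 (+): stack=[26] mem=[0,0,0,0]
After op 5 (pop): stack=[empty] mem=[0,0,0,0]
After op 6 (push 13): stack=[13] mem=[0,0,0,0]
After op 7 (pop): stack=[empty] mem=[0,0,0,0]
After op 8 (RCL M1): stack=[0] mem=[0,0,0,0]
After op 9 (push 2): stack=[0,2] mem=[0,0,0,0]
After op 10 (pop): stack=[0] mem=[0,0,0,0]
After op 11 (push 5): stack=[0,5] mem=[0,0,0,0]
After op 12 (pop): stack=[0] mem=[0,0,0,0]
After op 13 (RCL M3): stack=[0,0] mem=[0,0,0,0]
After op 14 (push 15): stack=[0,0,15] mem=[0,0,0,0]
After op 15 (-): stack=[0,-15] mem=[0,0,0,0]
After op 16 (-): stack=[15] mem=[0,0,0,0]

Answer: [15]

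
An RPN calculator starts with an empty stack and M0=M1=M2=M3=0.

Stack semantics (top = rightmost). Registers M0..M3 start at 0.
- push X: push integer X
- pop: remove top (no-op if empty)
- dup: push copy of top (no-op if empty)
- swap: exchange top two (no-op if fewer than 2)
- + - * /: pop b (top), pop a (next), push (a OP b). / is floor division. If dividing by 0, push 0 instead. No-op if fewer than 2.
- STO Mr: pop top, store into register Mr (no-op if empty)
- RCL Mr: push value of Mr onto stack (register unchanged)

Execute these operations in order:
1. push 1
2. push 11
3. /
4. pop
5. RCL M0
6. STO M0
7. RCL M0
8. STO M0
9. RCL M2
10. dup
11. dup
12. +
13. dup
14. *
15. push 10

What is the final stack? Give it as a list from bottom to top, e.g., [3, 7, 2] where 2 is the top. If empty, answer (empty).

After op 1 (push 1): stack=[1] mem=[0,0,0,0]
After op 2 (push 11): stack=[1,11] mem=[0,0,0,0]
After op 3 (/): stack=[0] mem=[0,0,0,0]
After op 4 (pop): stack=[empty] mem=[0,0,0,0]
After op 5 (RCL M0): stack=[0] mem=[0,0,0,0]
After op 6 (STO M0): stack=[empty] mem=[0,0,0,0]
After op 7 (RCL M0): stack=[0] mem=[0,0,0,0]
After op 8 (STO M0): stack=[empty] mem=[0,0,0,0]
After op 9 (RCL M2): stack=[0] mem=[0,0,0,0]
After op 10 (dup): stack=[0,0] mem=[0,0,0,0]
After op 11 (dup): stack=[0,0,0] mem=[0,0,0,0]
After op 12 (+): stack=[0,0] mem=[0,0,0,0]
After op 13 (dup): stack=[0,0,0] mem=[0,0,0,0]
After op 14 (*): stack=[0,0] mem=[0,0,0,0]
After op 15 (push 10): stack=[0,0,10] mem=[0,0,0,0]

Answer: [0, 0, 10]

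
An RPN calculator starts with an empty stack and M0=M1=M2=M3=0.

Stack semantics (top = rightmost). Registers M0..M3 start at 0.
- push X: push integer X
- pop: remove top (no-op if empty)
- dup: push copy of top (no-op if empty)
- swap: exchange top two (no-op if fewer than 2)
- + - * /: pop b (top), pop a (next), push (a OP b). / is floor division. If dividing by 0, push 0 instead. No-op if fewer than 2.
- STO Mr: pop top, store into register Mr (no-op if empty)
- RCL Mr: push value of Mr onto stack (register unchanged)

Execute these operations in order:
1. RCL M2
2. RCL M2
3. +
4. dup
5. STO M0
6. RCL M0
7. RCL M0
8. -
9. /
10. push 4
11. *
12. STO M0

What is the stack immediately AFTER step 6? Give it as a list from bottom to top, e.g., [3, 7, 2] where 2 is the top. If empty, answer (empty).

After op 1 (RCL M2): stack=[0] mem=[0,0,0,0]
After op 2 (RCL M2): stack=[0,0] mem=[0,0,0,0]
After op 3 (+): stack=[0] mem=[0,0,0,0]
After op 4 (dup): stack=[0,0] mem=[0,0,0,0]
After op 5 (STO M0): stack=[0] mem=[0,0,0,0]
After op 6 (RCL M0): stack=[0,0] mem=[0,0,0,0]

[0, 0]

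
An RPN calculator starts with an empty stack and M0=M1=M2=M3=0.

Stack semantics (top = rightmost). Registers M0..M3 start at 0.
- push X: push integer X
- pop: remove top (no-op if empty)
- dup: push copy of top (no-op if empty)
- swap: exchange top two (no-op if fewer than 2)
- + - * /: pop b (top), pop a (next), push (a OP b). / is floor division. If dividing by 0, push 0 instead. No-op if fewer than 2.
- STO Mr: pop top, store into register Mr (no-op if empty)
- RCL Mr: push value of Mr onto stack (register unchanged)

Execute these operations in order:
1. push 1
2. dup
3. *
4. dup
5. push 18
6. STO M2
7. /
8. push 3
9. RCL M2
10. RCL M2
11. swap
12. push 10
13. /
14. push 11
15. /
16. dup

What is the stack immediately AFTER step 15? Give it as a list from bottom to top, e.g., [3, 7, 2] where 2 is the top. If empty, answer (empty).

After op 1 (push 1): stack=[1] mem=[0,0,0,0]
After op 2 (dup): stack=[1,1] mem=[0,0,0,0]
After op 3 (*): stack=[1] mem=[0,0,0,0]
After op 4 (dup): stack=[1,1] mem=[0,0,0,0]
After op 5 (push 18): stack=[1,1,18] mem=[0,0,0,0]
After op 6 (STO M2): stack=[1,1] mem=[0,0,18,0]
After op 7 (/): stack=[1] mem=[0,0,18,0]
After op 8 (push 3): stack=[1,3] mem=[0,0,18,0]
After op 9 (RCL M2): stack=[1,3,18] mem=[0,0,18,0]
After op 10 (RCL M2): stack=[1,3,18,18] mem=[0,0,18,0]
After op 11 (swap): stack=[1,3,18,18] mem=[0,0,18,0]
After op 12 (push 10): stack=[1,3,18,18,10] mem=[0,0,18,0]
After op 13 (/): stack=[1,3,18,1] mem=[0,0,18,0]
After op 14 (push 11): stack=[1,3,18,1,11] mem=[0,0,18,0]
After op 15 (/): stack=[1,3,18,0] mem=[0,0,18,0]

[1, 3, 18, 0]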